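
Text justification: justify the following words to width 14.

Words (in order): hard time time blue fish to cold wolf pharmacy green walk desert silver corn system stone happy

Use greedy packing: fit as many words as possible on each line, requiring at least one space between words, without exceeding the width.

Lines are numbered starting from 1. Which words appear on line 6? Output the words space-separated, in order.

Answer: silver corn

Derivation:
Line 1: ['hard', 'time', 'time'] (min_width=14, slack=0)
Line 2: ['blue', 'fish', 'to'] (min_width=12, slack=2)
Line 3: ['cold', 'wolf'] (min_width=9, slack=5)
Line 4: ['pharmacy', 'green'] (min_width=14, slack=0)
Line 5: ['walk', 'desert'] (min_width=11, slack=3)
Line 6: ['silver', 'corn'] (min_width=11, slack=3)
Line 7: ['system', 'stone'] (min_width=12, slack=2)
Line 8: ['happy'] (min_width=5, slack=9)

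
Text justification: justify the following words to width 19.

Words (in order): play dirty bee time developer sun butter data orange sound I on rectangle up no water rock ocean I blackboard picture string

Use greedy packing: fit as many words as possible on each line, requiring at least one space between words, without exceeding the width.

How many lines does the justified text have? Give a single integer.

Answer: 8

Derivation:
Line 1: ['play', 'dirty', 'bee', 'time'] (min_width=19, slack=0)
Line 2: ['developer', 'sun'] (min_width=13, slack=6)
Line 3: ['butter', 'data', 'orange'] (min_width=18, slack=1)
Line 4: ['sound', 'I', 'on'] (min_width=10, slack=9)
Line 5: ['rectangle', 'up', 'no'] (min_width=15, slack=4)
Line 6: ['water', 'rock', 'ocean', 'I'] (min_width=18, slack=1)
Line 7: ['blackboard', 'picture'] (min_width=18, slack=1)
Line 8: ['string'] (min_width=6, slack=13)
Total lines: 8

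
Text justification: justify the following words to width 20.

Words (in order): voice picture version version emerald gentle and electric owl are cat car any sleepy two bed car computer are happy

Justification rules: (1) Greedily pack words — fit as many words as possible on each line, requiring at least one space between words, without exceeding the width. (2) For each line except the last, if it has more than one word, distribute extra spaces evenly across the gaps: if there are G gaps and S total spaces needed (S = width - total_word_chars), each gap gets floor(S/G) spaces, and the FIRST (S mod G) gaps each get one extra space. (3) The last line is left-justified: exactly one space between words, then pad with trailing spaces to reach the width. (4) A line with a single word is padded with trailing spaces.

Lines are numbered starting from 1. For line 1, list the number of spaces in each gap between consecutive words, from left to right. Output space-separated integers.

Answer: 8

Derivation:
Line 1: ['voice', 'picture'] (min_width=13, slack=7)
Line 2: ['version', 'version'] (min_width=15, slack=5)
Line 3: ['emerald', 'gentle', 'and'] (min_width=18, slack=2)
Line 4: ['electric', 'owl', 'are', 'cat'] (min_width=20, slack=0)
Line 5: ['car', 'any', 'sleepy', 'two'] (min_width=18, slack=2)
Line 6: ['bed', 'car', 'computer', 'are'] (min_width=20, slack=0)
Line 7: ['happy'] (min_width=5, slack=15)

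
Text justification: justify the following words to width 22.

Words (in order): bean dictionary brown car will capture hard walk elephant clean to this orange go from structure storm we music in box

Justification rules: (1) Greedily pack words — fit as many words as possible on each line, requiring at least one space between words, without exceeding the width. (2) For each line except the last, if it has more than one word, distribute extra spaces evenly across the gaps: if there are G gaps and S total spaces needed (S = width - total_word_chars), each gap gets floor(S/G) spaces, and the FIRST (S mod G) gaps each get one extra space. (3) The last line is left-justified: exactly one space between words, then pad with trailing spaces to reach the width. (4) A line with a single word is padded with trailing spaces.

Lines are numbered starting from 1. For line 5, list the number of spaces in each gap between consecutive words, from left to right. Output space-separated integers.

Answer: 3 3

Derivation:
Line 1: ['bean', 'dictionary', 'brown'] (min_width=21, slack=1)
Line 2: ['car', 'will', 'capture', 'hard'] (min_width=21, slack=1)
Line 3: ['walk', 'elephant', 'clean', 'to'] (min_width=22, slack=0)
Line 4: ['this', 'orange', 'go', 'from'] (min_width=19, slack=3)
Line 5: ['structure', 'storm', 'we'] (min_width=18, slack=4)
Line 6: ['music', 'in', 'box'] (min_width=12, slack=10)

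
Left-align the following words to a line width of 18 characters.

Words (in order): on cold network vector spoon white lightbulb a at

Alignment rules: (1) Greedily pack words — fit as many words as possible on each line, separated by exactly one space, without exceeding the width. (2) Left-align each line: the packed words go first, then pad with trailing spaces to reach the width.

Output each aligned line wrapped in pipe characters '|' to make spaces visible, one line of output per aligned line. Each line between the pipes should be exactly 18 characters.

Answer: |on cold network   |
|vector spoon white|
|lightbulb a at    |

Derivation:
Line 1: ['on', 'cold', 'network'] (min_width=15, slack=3)
Line 2: ['vector', 'spoon', 'white'] (min_width=18, slack=0)
Line 3: ['lightbulb', 'a', 'at'] (min_width=14, slack=4)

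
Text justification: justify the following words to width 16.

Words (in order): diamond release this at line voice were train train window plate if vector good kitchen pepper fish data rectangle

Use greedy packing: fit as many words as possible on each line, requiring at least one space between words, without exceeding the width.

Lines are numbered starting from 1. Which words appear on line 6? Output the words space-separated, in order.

Line 1: ['diamond', 'release'] (min_width=15, slack=1)
Line 2: ['this', 'at', 'line'] (min_width=12, slack=4)
Line 3: ['voice', 'were', 'train'] (min_width=16, slack=0)
Line 4: ['train', 'window'] (min_width=12, slack=4)
Line 5: ['plate', 'if', 'vector'] (min_width=15, slack=1)
Line 6: ['good', 'kitchen'] (min_width=12, slack=4)
Line 7: ['pepper', 'fish', 'data'] (min_width=16, slack=0)
Line 8: ['rectangle'] (min_width=9, slack=7)

Answer: good kitchen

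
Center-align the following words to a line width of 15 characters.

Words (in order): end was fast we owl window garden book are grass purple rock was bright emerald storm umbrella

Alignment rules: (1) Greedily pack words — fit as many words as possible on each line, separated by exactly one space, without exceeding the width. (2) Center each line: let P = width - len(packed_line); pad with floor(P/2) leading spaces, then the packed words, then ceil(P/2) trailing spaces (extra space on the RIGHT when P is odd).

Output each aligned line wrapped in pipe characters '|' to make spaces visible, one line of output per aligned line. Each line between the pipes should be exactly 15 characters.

Line 1: ['end', 'was', 'fast', 'we'] (min_width=15, slack=0)
Line 2: ['owl', 'window'] (min_width=10, slack=5)
Line 3: ['garden', 'book', 'are'] (min_width=15, slack=0)
Line 4: ['grass', 'purple'] (min_width=12, slack=3)
Line 5: ['rock', 'was', 'bright'] (min_width=15, slack=0)
Line 6: ['emerald', 'storm'] (min_width=13, slack=2)
Line 7: ['umbrella'] (min_width=8, slack=7)

Answer: |end was fast we|
|  owl window   |
|garden book are|
| grass purple  |
|rock was bright|
| emerald storm |
|   umbrella    |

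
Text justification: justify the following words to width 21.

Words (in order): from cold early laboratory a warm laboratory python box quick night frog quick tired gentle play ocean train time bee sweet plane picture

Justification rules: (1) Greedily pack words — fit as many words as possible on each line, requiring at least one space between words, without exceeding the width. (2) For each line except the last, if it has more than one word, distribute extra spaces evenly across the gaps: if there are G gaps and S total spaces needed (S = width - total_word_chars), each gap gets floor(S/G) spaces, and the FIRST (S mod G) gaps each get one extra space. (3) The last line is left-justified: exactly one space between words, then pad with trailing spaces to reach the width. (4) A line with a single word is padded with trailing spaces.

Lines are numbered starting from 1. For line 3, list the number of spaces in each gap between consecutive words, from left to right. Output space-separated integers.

Line 1: ['from', 'cold', 'early'] (min_width=15, slack=6)
Line 2: ['laboratory', 'a', 'warm'] (min_width=17, slack=4)
Line 3: ['laboratory', 'python', 'box'] (min_width=21, slack=0)
Line 4: ['quick', 'night', 'frog'] (min_width=16, slack=5)
Line 5: ['quick', 'tired', 'gentle'] (min_width=18, slack=3)
Line 6: ['play', 'ocean', 'train', 'time'] (min_width=21, slack=0)
Line 7: ['bee', 'sweet', 'plane'] (min_width=15, slack=6)
Line 8: ['picture'] (min_width=7, slack=14)

Answer: 1 1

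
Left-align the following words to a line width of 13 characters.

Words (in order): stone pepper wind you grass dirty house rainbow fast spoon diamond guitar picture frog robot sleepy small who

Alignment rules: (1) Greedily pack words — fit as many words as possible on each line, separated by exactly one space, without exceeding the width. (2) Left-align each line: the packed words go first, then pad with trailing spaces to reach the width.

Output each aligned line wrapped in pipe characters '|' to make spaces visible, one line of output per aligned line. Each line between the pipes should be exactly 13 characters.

Answer: |stone pepper |
|wind you     |
|grass dirty  |
|house rainbow|
|fast spoon   |
|diamond      |
|guitar       |
|picture frog |
|robot sleepy |
|small who    |

Derivation:
Line 1: ['stone', 'pepper'] (min_width=12, slack=1)
Line 2: ['wind', 'you'] (min_width=8, slack=5)
Line 3: ['grass', 'dirty'] (min_width=11, slack=2)
Line 4: ['house', 'rainbow'] (min_width=13, slack=0)
Line 5: ['fast', 'spoon'] (min_width=10, slack=3)
Line 6: ['diamond'] (min_width=7, slack=6)
Line 7: ['guitar'] (min_width=6, slack=7)
Line 8: ['picture', 'frog'] (min_width=12, slack=1)
Line 9: ['robot', 'sleepy'] (min_width=12, slack=1)
Line 10: ['small', 'who'] (min_width=9, slack=4)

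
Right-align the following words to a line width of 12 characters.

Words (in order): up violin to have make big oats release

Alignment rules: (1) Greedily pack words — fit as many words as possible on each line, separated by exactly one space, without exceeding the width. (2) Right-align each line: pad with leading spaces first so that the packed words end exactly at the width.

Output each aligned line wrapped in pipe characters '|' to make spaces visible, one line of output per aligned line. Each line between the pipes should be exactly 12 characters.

Line 1: ['up', 'violin', 'to'] (min_width=12, slack=0)
Line 2: ['have', 'make'] (min_width=9, slack=3)
Line 3: ['big', 'oats'] (min_width=8, slack=4)
Line 4: ['release'] (min_width=7, slack=5)

Answer: |up violin to|
|   have make|
|    big oats|
|     release|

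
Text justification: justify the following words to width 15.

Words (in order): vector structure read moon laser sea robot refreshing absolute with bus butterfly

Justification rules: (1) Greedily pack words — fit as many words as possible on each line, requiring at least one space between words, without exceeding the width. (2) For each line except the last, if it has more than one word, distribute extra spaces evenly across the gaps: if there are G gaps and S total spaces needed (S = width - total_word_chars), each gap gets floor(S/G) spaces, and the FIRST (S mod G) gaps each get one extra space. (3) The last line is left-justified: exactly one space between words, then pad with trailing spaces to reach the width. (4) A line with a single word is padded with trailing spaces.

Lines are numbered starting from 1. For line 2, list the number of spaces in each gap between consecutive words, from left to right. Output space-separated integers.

Answer: 2

Derivation:
Line 1: ['vector'] (min_width=6, slack=9)
Line 2: ['structure', 'read'] (min_width=14, slack=1)
Line 3: ['moon', 'laser', 'sea'] (min_width=14, slack=1)
Line 4: ['robot'] (min_width=5, slack=10)
Line 5: ['refreshing'] (min_width=10, slack=5)
Line 6: ['absolute', 'with'] (min_width=13, slack=2)
Line 7: ['bus', 'butterfly'] (min_width=13, slack=2)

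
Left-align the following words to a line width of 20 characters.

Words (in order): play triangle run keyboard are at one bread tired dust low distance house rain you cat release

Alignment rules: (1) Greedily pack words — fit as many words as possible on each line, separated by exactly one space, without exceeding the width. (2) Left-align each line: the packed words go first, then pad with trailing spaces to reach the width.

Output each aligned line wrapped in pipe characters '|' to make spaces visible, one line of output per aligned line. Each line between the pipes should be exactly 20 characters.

Line 1: ['play', 'triangle', 'run'] (min_width=17, slack=3)
Line 2: ['keyboard', 'are', 'at', 'one'] (min_width=19, slack=1)
Line 3: ['bread', 'tired', 'dust', 'low'] (min_width=20, slack=0)
Line 4: ['distance', 'house', 'rain'] (min_width=19, slack=1)
Line 5: ['you', 'cat', 'release'] (min_width=15, slack=5)

Answer: |play triangle run   |
|keyboard are at one |
|bread tired dust low|
|distance house rain |
|you cat release     |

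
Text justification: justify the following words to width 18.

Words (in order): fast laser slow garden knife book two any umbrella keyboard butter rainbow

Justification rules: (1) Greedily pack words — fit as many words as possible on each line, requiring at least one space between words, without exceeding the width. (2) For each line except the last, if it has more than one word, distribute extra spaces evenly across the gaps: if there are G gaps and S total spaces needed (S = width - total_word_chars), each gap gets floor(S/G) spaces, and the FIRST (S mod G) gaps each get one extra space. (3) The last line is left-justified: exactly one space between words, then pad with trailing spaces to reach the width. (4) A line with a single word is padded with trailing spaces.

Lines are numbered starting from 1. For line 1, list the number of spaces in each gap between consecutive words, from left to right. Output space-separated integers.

Line 1: ['fast', 'laser', 'slow'] (min_width=15, slack=3)
Line 2: ['garden', 'knife', 'book'] (min_width=17, slack=1)
Line 3: ['two', 'any', 'umbrella'] (min_width=16, slack=2)
Line 4: ['keyboard', 'butter'] (min_width=15, slack=3)
Line 5: ['rainbow'] (min_width=7, slack=11)

Answer: 3 2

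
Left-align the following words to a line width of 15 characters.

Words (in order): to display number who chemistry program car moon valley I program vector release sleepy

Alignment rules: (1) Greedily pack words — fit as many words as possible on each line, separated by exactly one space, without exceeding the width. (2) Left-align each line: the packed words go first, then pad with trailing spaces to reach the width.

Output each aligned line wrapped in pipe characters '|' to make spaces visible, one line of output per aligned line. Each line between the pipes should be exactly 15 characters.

Line 1: ['to', 'display'] (min_width=10, slack=5)
Line 2: ['number', 'who'] (min_width=10, slack=5)
Line 3: ['chemistry'] (min_width=9, slack=6)
Line 4: ['program', 'car'] (min_width=11, slack=4)
Line 5: ['moon', 'valley', 'I'] (min_width=13, slack=2)
Line 6: ['program', 'vector'] (min_width=14, slack=1)
Line 7: ['release', 'sleepy'] (min_width=14, slack=1)

Answer: |to display     |
|number who     |
|chemistry      |
|program car    |
|moon valley I  |
|program vector |
|release sleepy |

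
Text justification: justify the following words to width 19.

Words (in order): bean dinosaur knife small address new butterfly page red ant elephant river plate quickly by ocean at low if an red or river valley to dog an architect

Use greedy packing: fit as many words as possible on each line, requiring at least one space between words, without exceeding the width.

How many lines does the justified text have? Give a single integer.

Answer: 8

Derivation:
Line 1: ['bean', 'dinosaur', 'knife'] (min_width=19, slack=0)
Line 2: ['small', 'address', 'new'] (min_width=17, slack=2)
Line 3: ['butterfly', 'page', 'red'] (min_width=18, slack=1)
Line 4: ['ant', 'elephant', 'river'] (min_width=18, slack=1)
Line 5: ['plate', 'quickly', 'by'] (min_width=16, slack=3)
Line 6: ['ocean', 'at', 'low', 'if', 'an'] (min_width=18, slack=1)
Line 7: ['red', 'or', 'river', 'valley'] (min_width=19, slack=0)
Line 8: ['to', 'dog', 'an', 'architect'] (min_width=19, slack=0)
Total lines: 8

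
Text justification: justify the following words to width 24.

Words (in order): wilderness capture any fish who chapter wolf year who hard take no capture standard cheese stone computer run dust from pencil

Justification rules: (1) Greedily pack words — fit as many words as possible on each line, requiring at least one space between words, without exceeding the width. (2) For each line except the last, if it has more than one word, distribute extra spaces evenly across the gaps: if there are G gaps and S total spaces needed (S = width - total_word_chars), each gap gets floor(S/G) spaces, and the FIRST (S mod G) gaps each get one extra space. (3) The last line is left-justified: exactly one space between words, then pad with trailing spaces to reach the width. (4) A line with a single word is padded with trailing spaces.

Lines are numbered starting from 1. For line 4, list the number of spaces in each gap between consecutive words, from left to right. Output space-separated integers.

Answer: 2 1

Derivation:
Line 1: ['wilderness', 'capture', 'any'] (min_width=22, slack=2)
Line 2: ['fish', 'who', 'chapter', 'wolf'] (min_width=21, slack=3)
Line 3: ['year', 'who', 'hard', 'take', 'no'] (min_width=21, slack=3)
Line 4: ['capture', 'standard', 'cheese'] (min_width=23, slack=1)
Line 5: ['stone', 'computer', 'run', 'dust'] (min_width=23, slack=1)
Line 6: ['from', 'pencil'] (min_width=11, slack=13)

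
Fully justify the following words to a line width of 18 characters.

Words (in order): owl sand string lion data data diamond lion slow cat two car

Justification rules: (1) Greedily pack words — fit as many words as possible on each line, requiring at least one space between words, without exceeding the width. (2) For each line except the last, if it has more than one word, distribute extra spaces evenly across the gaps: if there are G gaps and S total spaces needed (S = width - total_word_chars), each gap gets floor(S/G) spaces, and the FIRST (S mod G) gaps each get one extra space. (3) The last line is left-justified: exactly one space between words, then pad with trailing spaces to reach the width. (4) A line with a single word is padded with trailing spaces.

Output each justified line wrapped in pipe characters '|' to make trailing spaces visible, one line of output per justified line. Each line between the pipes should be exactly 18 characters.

Line 1: ['owl', 'sand', 'string'] (min_width=15, slack=3)
Line 2: ['lion', 'data', 'data'] (min_width=14, slack=4)
Line 3: ['diamond', 'lion', 'slow'] (min_width=17, slack=1)
Line 4: ['cat', 'two', 'car'] (min_width=11, slack=7)

Answer: |owl   sand  string|
|lion   data   data|
|diamond  lion slow|
|cat two car       |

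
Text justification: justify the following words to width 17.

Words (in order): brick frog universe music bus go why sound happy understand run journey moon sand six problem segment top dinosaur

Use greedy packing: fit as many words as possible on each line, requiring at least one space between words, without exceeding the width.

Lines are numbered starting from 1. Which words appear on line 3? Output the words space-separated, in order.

Answer: bus go why sound

Derivation:
Line 1: ['brick', 'frog'] (min_width=10, slack=7)
Line 2: ['universe', 'music'] (min_width=14, slack=3)
Line 3: ['bus', 'go', 'why', 'sound'] (min_width=16, slack=1)
Line 4: ['happy', 'understand'] (min_width=16, slack=1)
Line 5: ['run', 'journey', 'moon'] (min_width=16, slack=1)
Line 6: ['sand', 'six', 'problem'] (min_width=16, slack=1)
Line 7: ['segment', 'top'] (min_width=11, slack=6)
Line 8: ['dinosaur'] (min_width=8, slack=9)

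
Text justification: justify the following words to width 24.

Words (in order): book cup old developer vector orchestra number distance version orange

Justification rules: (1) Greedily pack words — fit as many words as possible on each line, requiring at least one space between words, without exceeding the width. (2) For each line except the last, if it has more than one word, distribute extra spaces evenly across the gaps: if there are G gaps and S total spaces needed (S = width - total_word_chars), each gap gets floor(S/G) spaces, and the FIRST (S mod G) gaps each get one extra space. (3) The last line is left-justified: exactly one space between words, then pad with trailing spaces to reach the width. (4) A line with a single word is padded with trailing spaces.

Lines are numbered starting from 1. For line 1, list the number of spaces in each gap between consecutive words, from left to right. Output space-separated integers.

Answer: 2 2 1

Derivation:
Line 1: ['book', 'cup', 'old', 'developer'] (min_width=22, slack=2)
Line 2: ['vector', 'orchestra', 'number'] (min_width=23, slack=1)
Line 3: ['distance', 'version', 'orange'] (min_width=23, slack=1)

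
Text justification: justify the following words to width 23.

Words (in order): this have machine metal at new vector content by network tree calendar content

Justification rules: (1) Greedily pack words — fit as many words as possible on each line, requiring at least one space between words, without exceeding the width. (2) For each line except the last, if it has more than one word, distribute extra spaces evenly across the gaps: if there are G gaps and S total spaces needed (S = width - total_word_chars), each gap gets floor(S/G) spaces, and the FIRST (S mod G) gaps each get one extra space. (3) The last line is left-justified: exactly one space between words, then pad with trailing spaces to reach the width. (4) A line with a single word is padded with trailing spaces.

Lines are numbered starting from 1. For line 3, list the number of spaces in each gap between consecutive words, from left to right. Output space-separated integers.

Line 1: ['this', 'have', 'machine', 'metal'] (min_width=23, slack=0)
Line 2: ['at', 'new', 'vector', 'content'] (min_width=21, slack=2)
Line 3: ['by', 'network', 'tree'] (min_width=15, slack=8)
Line 4: ['calendar', 'content'] (min_width=16, slack=7)

Answer: 5 5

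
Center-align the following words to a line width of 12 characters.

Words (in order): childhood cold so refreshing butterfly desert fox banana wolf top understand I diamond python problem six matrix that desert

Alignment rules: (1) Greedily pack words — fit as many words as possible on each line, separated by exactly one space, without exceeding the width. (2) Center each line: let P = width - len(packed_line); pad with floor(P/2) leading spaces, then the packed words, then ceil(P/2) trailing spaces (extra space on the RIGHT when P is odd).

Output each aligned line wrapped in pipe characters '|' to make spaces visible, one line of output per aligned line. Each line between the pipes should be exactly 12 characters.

Line 1: ['childhood'] (min_width=9, slack=3)
Line 2: ['cold', 'so'] (min_width=7, slack=5)
Line 3: ['refreshing'] (min_width=10, slack=2)
Line 4: ['butterfly'] (min_width=9, slack=3)
Line 5: ['desert', 'fox'] (min_width=10, slack=2)
Line 6: ['banana', 'wolf'] (min_width=11, slack=1)
Line 7: ['top'] (min_width=3, slack=9)
Line 8: ['understand', 'I'] (min_width=12, slack=0)
Line 9: ['diamond'] (min_width=7, slack=5)
Line 10: ['python'] (min_width=6, slack=6)
Line 11: ['problem', 'six'] (min_width=11, slack=1)
Line 12: ['matrix', 'that'] (min_width=11, slack=1)
Line 13: ['desert'] (min_width=6, slack=6)

Answer: | childhood  |
|  cold so   |
| refreshing |
| butterfly  |
| desert fox |
|banana wolf |
|    top     |
|understand I|
|  diamond   |
|   python   |
|problem six |
|matrix that |
|   desert   |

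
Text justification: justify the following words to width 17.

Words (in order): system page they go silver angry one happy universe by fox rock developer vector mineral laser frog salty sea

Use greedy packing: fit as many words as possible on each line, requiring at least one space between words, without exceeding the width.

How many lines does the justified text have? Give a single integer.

Line 1: ['system', 'page', 'they'] (min_width=16, slack=1)
Line 2: ['go', 'silver', 'angry'] (min_width=15, slack=2)
Line 3: ['one', 'happy'] (min_width=9, slack=8)
Line 4: ['universe', 'by', 'fox'] (min_width=15, slack=2)
Line 5: ['rock', 'developer'] (min_width=14, slack=3)
Line 6: ['vector', 'mineral'] (min_width=14, slack=3)
Line 7: ['laser', 'frog', 'salty'] (min_width=16, slack=1)
Line 8: ['sea'] (min_width=3, slack=14)
Total lines: 8

Answer: 8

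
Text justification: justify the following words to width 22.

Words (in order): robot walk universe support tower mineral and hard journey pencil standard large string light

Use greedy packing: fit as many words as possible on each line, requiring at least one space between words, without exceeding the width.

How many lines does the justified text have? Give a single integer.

Answer: 5

Derivation:
Line 1: ['robot', 'walk', 'universe'] (min_width=19, slack=3)
Line 2: ['support', 'tower', 'mineral'] (min_width=21, slack=1)
Line 3: ['and', 'hard', 'journey'] (min_width=16, slack=6)
Line 4: ['pencil', 'standard', 'large'] (min_width=21, slack=1)
Line 5: ['string', 'light'] (min_width=12, slack=10)
Total lines: 5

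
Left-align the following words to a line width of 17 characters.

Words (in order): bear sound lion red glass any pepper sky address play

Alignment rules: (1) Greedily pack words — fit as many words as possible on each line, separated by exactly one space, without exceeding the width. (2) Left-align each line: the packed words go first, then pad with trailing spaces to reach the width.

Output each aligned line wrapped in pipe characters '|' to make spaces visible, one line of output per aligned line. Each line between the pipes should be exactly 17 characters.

Line 1: ['bear', 'sound', 'lion'] (min_width=15, slack=2)
Line 2: ['red', 'glass', 'any'] (min_width=13, slack=4)
Line 3: ['pepper', 'sky'] (min_width=10, slack=7)
Line 4: ['address', 'play'] (min_width=12, slack=5)

Answer: |bear sound lion  |
|red glass any    |
|pepper sky       |
|address play     |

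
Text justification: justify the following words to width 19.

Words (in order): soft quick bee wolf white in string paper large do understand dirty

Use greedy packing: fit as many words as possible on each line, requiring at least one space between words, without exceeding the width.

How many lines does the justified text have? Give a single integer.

Answer: 4

Derivation:
Line 1: ['soft', 'quick', 'bee', 'wolf'] (min_width=19, slack=0)
Line 2: ['white', 'in', 'string'] (min_width=15, slack=4)
Line 3: ['paper', 'large', 'do'] (min_width=14, slack=5)
Line 4: ['understand', 'dirty'] (min_width=16, slack=3)
Total lines: 4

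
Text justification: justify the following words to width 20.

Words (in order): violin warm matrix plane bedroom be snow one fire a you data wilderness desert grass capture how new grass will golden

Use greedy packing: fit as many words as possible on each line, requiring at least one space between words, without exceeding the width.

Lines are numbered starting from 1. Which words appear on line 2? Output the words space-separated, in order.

Line 1: ['violin', 'warm', 'matrix'] (min_width=18, slack=2)
Line 2: ['plane', 'bedroom', 'be'] (min_width=16, slack=4)
Line 3: ['snow', 'one', 'fire', 'a', 'you'] (min_width=19, slack=1)
Line 4: ['data', 'wilderness'] (min_width=15, slack=5)
Line 5: ['desert', 'grass', 'capture'] (min_width=20, slack=0)
Line 6: ['how', 'new', 'grass', 'will'] (min_width=18, slack=2)
Line 7: ['golden'] (min_width=6, slack=14)

Answer: plane bedroom be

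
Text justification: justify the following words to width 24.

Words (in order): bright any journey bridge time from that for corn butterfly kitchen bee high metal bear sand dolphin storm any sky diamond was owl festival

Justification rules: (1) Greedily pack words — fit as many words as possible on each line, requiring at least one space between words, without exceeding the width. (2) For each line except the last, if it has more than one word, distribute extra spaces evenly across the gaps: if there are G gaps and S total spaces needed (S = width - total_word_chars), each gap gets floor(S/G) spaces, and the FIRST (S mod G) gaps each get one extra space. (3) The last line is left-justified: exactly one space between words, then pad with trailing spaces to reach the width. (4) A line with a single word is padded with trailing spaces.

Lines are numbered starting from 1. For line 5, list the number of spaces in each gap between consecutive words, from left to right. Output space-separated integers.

Answer: 2 1 1

Derivation:
Line 1: ['bright', 'any', 'journey'] (min_width=18, slack=6)
Line 2: ['bridge', 'time', 'from', 'that'] (min_width=21, slack=3)
Line 3: ['for', 'corn', 'butterfly'] (min_width=18, slack=6)
Line 4: ['kitchen', 'bee', 'high', 'metal'] (min_width=22, slack=2)
Line 5: ['bear', 'sand', 'dolphin', 'storm'] (min_width=23, slack=1)
Line 6: ['any', 'sky', 'diamond', 'was', 'owl'] (min_width=23, slack=1)
Line 7: ['festival'] (min_width=8, slack=16)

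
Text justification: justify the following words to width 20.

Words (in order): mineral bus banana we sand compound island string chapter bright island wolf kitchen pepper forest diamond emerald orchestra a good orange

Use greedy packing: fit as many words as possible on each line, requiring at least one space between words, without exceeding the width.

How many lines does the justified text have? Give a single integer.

Answer: 9

Derivation:
Line 1: ['mineral', 'bus', 'banana'] (min_width=18, slack=2)
Line 2: ['we', 'sand', 'compound'] (min_width=16, slack=4)
Line 3: ['island', 'string'] (min_width=13, slack=7)
Line 4: ['chapter', 'bright'] (min_width=14, slack=6)
Line 5: ['island', 'wolf', 'kitchen'] (min_width=19, slack=1)
Line 6: ['pepper', 'forest'] (min_width=13, slack=7)
Line 7: ['diamond', 'emerald'] (min_width=15, slack=5)
Line 8: ['orchestra', 'a', 'good'] (min_width=16, slack=4)
Line 9: ['orange'] (min_width=6, slack=14)
Total lines: 9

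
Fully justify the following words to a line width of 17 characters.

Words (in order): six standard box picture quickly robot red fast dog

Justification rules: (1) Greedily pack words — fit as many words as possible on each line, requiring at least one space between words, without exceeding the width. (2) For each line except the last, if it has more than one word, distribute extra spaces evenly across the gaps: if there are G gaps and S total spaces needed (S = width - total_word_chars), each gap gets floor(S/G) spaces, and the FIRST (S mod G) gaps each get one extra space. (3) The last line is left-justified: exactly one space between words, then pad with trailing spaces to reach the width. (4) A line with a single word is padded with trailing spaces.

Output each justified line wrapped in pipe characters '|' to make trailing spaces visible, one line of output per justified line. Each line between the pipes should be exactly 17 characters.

Answer: |six  standard box|
|picture   quickly|
|robot   red  fast|
|dog              |

Derivation:
Line 1: ['six', 'standard', 'box'] (min_width=16, slack=1)
Line 2: ['picture', 'quickly'] (min_width=15, slack=2)
Line 3: ['robot', 'red', 'fast'] (min_width=14, slack=3)
Line 4: ['dog'] (min_width=3, slack=14)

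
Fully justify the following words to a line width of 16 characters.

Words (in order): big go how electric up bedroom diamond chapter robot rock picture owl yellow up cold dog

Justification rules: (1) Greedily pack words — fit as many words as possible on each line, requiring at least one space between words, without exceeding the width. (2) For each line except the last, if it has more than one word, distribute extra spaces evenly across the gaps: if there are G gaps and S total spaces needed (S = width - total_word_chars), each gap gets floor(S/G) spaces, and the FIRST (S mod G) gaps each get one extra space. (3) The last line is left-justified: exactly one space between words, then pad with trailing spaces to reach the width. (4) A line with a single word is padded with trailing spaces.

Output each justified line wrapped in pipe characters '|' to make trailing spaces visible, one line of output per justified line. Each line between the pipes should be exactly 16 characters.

Answer: |big    go    how|
|electric      up|
|bedroom  diamond|
|chapter    robot|
|rock picture owl|
|yellow  up  cold|
|dog             |

Derivation:
Line 1: ['big', 'go', 'how'] (min_width=10, slack=6)
Line 2: ['electric', 'up'] (min_width=11, slack=5)
Line 3: ['bedroom', 'diamond'] (min_width=15, slack=1)
Line 4: ['chapter', 'robot'] (min_width=13, slack=3)
Line 5: ['rock', 'picture', 'owl'] (min_width=16, slack=0)
Line 6: ['yellow', 'up', 'cold'] (min_width=14, slack=2)
Line 7: ['dog'] (min_width=3, slack=13)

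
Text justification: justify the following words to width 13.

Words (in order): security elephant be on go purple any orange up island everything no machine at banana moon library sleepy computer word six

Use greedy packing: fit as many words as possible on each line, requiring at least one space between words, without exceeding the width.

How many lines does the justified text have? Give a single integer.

Line 1: ['security'] (min_width=8, slack=5)
Line 2: ['elephant', 'be'] (min_width=11, slack=2)
Line 3: ['on', 'go', 'purple'] (min_width=12, slack=1)
Line 4: ['any', 'orange', 'up'] (min_width=13, slack=0)
Line 5: ['island'] (min_width=6, slack=7)
Line 6: ['everything', 'no'] (min_width=13, slack=0)
Line 7: ['machine', 'at'] (min_width=10, slack=3)
Line 8: ['banana', 'moon'] (min_width=11, slack=2)
Line 9: ['library'] (min_width=7, slack=6)
Line 10: ['sleepy'] (min_width=6, slack=7)
Line 11: ['computer', 'word'] (min_width=13, slack=0)
Line 12: ['six'] (min_width=3, slack=10)
Total lines: 12

Answer: 12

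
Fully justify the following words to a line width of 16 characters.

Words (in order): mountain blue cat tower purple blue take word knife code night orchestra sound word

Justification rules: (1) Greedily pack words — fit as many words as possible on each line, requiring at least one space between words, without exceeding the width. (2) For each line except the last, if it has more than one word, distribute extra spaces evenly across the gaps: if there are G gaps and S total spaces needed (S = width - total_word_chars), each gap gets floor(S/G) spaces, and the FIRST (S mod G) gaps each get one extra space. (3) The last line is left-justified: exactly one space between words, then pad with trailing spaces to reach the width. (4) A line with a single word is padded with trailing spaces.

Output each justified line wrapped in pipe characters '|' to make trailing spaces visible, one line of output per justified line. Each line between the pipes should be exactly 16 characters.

Line 1: ['mountain', 'blue'] (min_width=13, slack=3)
Line 2: ['cat', 'tower', 'purple'] (min_width=16, slack=0)
Line 3: ['blue', 'take', 'word'] (min_width=14, slack=2)
Line 4: ['knife', 'code', 'night'] (min_width=16, slack=0)
Line 5: ['orchestra', 'sound'] (min_width=15, slack=1)
Line 6: ['word'] (min_width=4, slack=12)

Answer: |mountain    blue|
|cat tower purple|
|blue  take  word|
|knife code night|
|orchestra  sound|
|word            |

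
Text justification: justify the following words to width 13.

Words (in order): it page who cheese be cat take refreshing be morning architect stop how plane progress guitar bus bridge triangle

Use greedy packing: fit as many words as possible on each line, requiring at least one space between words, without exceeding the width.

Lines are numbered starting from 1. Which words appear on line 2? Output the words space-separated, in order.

Line 1: ['it', 'page', 'who'] (min_width=11, slack=2)
Line 2: ['cheese', 'be', 'cat'] (min_width=13, slack=0)
Line 3: ['take'] (min_width=4, slack=9)
Line 4: ['refreshing', 'be'] (min_width=13, slack=0)
Line 5: ['morning'] (min_width=7, slack=6)
Line 6: ['architect'] (min_width=9, slack=4)
Line 7: ['stop', 'how'] (min_width=8, slack=5)
Line 8: ['plane'] (min_width=5, slack=8)
Line 9: ['progress'] (min_width=8, slack=5)
Line 10: ['guitar', 'bus'] (min_width=10, slack=3)
Line 11: ['bridge'] (min_width=6, slack=7)
Line 12: ['triangle'] (min_width=8, slack=5)

Answer: cheese be cat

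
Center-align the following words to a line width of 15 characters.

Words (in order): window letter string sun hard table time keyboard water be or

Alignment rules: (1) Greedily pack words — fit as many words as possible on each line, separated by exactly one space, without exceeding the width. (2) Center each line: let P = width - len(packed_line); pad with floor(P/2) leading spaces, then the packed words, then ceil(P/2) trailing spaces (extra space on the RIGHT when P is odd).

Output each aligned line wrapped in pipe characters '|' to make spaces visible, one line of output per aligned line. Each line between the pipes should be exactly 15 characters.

Answer: | window letter |
|string sun hard|
|  table time   |
|keyboard water |
|     be or     |

Derivation:
Line 1: ['window', 'letter'] (min_width=13, slack=2)
Line 2: ['string', 'sun', 'hard'] (min_width=15, slack=0)
Line 3: ['table', 'time'] (min_width=10, slack=5)
Line 4: ['keyboard', 'water'] (min_width=14, slack=1)
Line 5: ['be', 'or'] (min_width=5, slack=10)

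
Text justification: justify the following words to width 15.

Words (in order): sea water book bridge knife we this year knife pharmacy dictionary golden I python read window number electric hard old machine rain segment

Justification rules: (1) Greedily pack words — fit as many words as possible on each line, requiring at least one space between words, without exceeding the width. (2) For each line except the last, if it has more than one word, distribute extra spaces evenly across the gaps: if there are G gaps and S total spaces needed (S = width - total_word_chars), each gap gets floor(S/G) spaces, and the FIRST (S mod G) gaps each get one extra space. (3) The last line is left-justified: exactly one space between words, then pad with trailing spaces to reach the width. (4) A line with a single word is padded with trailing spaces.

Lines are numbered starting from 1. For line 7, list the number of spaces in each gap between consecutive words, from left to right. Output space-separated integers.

Line 1: ['sea', 'water', 'book'] (min_width=14, slack=1)
Line 2: ['bridge', 'knife', 'we'] (min_width=15, slack=0)
Line 3: ['this', 'year', 'knife'] (min_width=15, slack=0)
Line 4: ['pharmacy'] (min_width=8, slack=7)
Line 5: ['dictionary'] (min_width=10, slack=5)
Line 6: ['golden', 'I', 'python'] (min_width=15, slack=0)
Line 7: ['read', 'window'] (min_width=11, slack=4)
Line 8: ['number', 'electric'] (min_width=15, slack=0)
Line 9: ['hard', 'old'] (min_width=8, slack=7)
Line 10: ['machine', 'rain'] (min_width=12, slack=3)
Line 11: ['segment'] (min_width=7, slack=8)

Answer: 5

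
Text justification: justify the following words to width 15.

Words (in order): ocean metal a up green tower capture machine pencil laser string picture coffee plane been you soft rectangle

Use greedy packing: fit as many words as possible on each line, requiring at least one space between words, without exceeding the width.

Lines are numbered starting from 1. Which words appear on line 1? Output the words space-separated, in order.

Answer: ocean metal a

Derivation:
Line 1: ['ocean', 'metal', 'a'] (min_width=13, slack=2)
Line 2: ['up', 'green', 'tower'] (min_width=14, slack=1)
Line 3: ['capture', 'machine'] (min_width=15, slack=0)
Line 4: ['pencil', 'laser'] (min_width=12, slack=3)
Line 5: ['string', 'picture'] (min_width=14, slack=1)
Line 6: ['coffee', 'plane'] (min_width=12, slack=3)
Line 7: ['been', 'you', 'soft'] (min_width=13, slack=2)
Line 8: ['rectangle'] (min_width=9, slack=6)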